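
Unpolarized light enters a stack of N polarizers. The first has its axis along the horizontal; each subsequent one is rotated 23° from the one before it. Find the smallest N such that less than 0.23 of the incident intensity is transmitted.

N = 6

First polarizer halves the unpolarized light: factor 1/2.
Each further stage multiplies by cos²(23°) = 0.8473.
After N polarizers: T = 0.5·0.8473^(N−1). Require T < 0.23 ⇒ N−1 > ln(0.23/0.5)/ln(0.8473) = 4.69, so N−1 ≥ 5 and N = 6.
Check: N=6 gives T = 0.2184 < 0.23; N=5 gives T = 0.2577.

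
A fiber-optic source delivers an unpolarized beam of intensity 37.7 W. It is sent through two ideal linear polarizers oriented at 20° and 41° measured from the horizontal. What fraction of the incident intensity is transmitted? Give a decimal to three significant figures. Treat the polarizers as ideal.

Unpolarized light through the first polarizer → I₁ = 37.7 W/2 = 18.85 W, polarized at 20°.
I₂ = I₁ · cos²(21°) = 18.85 · 0.8716 = 16.43 W.
Transmitted fraction = 0.4358.

I/I₀ ≈ 0.436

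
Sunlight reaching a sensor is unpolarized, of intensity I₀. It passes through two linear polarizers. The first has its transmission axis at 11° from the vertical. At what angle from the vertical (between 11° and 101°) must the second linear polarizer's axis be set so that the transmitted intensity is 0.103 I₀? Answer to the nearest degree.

θ ≈ 74°

Unpolarized light through the first polarizer → I₁ = ½ I₀, now polarized at 11°.
Need I₂/I₀ = 0.103, so cos²(θ − 11°) = 0.103 / 0.5 = 0.206.
θ − 11° = arccos(√0.206) = 63.0°, giving θ ≈ 11 + 63.0 = 74.0°.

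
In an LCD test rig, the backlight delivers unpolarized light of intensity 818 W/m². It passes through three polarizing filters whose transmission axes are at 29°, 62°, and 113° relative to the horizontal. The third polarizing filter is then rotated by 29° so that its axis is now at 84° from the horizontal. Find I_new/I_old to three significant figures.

Before rotation:
Unpolarized light through the first polarizer → I₁ = ½ I₀, now polarized at 29°.
I₂ = I₁ cos²(62° − 29°) = 0.5 I₀ · cos²(33°) = 0.3517 I₀.
I₃ = I₂ cos²(113° − 62°) = 0.3517 I₀ · cos²(51°) = 0.1393 I₀.
After rotation:
Unpolarized light through the first polarizer → I₁ = ½ I₀, now polarized at 29°.
I₂ = I₁ cos²(62° − 29°) = 0.5 I₀ · cos²(33°) = 0.3517 I₀.
I₃ = I₂ cos²(84° − 62°) = 0.3517 I₀ · cos²(22°) = 0.3023 I₀.
Ratio = 0.3023 / 0.1393 = 2.171.

I_new/I_old ≈ 2.17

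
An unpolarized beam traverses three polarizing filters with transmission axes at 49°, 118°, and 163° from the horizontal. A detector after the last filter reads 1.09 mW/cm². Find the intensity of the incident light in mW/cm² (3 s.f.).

I₀ ≈ 33.9 mW/cm²

Unpolarized light through the first polarizer → I₁ = ½ I₀, now polarized at 49°.
I₂ = I₁ cos²(118° − 49°) = 0.5 I₀ · cos²(69°) = 0.06421 I₀.
I₃ = I₂ cos²(163° − 118°) = 0.06421 I₀ · cos²(45°) = 0.03211 I₀.
So 1.09 mW/cm² = 0.03211 I₀, giving I₀ = 1.09/0.03211 = 33.95 mW/cm².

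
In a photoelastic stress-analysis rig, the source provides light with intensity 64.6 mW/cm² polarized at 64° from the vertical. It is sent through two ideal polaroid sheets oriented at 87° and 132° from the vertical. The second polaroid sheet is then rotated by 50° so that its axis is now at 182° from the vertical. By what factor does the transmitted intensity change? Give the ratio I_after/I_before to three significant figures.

I_new/I_old ≈ 0.0152

Before rotation:
By Malus's law, I₁ = I₀ cos²(87° − 64°) = I₀ cos²(23°) = 0.8473 I₀.
I₂ = I₁ cos²(132° − 87°) = 0.8473 I₀ · cos²(45°) = 0.4237 I₀.
After rotation:
I₁ = I₀ cos²(87° − 64°) = I₀ cos²(23°) = 0.8473 I₀.
Angle between axes 1 and 2: 85°. I₂ = 0.8473 I₀ · cos²(85°) = 0.006436 I₀.
Ratio = 0.006436 / 0.4237 = 0.01519.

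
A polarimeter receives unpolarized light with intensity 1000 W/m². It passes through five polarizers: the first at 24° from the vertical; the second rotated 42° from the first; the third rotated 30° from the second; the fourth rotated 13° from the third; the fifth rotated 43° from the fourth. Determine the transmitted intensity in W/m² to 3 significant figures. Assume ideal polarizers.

Unpolarized light through the first polarizer → I₁ = 1000 W/m²/2 = 500 W/m², polarized at 24°.
I₂ = I₁ · cos²(42°) = 500 · 0.5523 = 276.1 W/m².
I₃ = I₂ · cos²(30°) = 276.1 · 0.75 = 207.1 W/m².
I₄ = I₃ · cos²(13°) = 207.1 · 0.9494 = 196.6 W/m².
I₅ = I₄ · cos²(43°) = 196.6 · 0.5349 = 105.2 W/m².

I ≈ 105 W/m²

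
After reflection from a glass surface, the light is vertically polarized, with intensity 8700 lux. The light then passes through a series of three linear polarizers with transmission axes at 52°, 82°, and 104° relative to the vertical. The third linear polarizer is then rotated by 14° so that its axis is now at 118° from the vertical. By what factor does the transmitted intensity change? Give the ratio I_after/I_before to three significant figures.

Before rotation:
I₁ = I₀ cos²(52° − 0°) = I₀ cos²(52°) = 0.379 I₀.
I₂ = I₁ cos²(82° − 52°) = 0.379 I₀ · cos²(30°) = 0.2843 I₀.
I₃ = I₂ cos²(104° − 82°) = 0.2843 I₀ · cos²(22°) = 0.2444 I₀.
After rotation:
I₁ = I₀ cos²(52° − 0°) = I₀ cos²(52°) = 0.379 I₀.
I₂ = I₁ cos²(82° − 52°) = 0.379 I₀ · cos²(30°) = 0.2843 I₀.
I₃ = I₂ cos²(118° − 82°) = 0.2843 I₀ · cos²(36°) = 0.1861 I₀.
Ratio = 0.1861 / 0.2444 = 0.7613.

I_new/I_old ≈ 0.761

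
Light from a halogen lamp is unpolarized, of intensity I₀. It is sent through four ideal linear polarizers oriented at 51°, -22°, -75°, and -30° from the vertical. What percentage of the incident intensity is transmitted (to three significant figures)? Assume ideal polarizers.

≈ 0.774%

Unpolarized light through the first polarizer → I₁ = ½ I₀, now polarized at 51°.
I₂ = I₁ cos²(-22° − 51°) = 0.5 I₀ · cos²(73°) = 0.04274 I₀.
I₃ = I₂ cos²(-75° + 22°) = 0.04274 I₀ · cos²(53°) = 0.01548 I₀.
I₄ = I₃ cos²(-30° + 75°) = 0.01548 I₀ · cos²(45°) = 0.00774 I₀.
That is 0.774% of the incident intensity.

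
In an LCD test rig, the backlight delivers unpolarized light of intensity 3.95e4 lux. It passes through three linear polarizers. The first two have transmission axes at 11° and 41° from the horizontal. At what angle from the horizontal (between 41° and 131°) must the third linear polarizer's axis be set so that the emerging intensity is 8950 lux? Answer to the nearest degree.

θ ≈ 80°

Unpolarized light through the first polarizer → I₁ = ½ I₀, now polarized at 11°.
I₂ = I₁ cos²(41° − 11°) = 0.5 I₀ · cos²(30°) = 0.375 I₀.
Target fraction: 8950 / 3.95e4 lux = 0.2266 of I₀.
Need I₃/I₀ = 0.2266, so cos²(θ − 41°) = 0.2266 / 0.375 = 0.6042.
θ − 41° = arccos(√0.6042) = 39.0°, giving θ ≈ 41 + 39.0 = 80.0°.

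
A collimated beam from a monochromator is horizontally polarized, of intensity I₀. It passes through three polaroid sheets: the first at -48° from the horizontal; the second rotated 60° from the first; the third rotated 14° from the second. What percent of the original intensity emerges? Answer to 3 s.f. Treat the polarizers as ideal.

≈ 10.5%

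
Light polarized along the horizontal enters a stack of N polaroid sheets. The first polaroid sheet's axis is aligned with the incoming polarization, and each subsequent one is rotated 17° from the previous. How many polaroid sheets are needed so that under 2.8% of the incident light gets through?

N = 42

First polarizer is aligned with the polarization: full transmission.
Each further stage multiplies by cos²(17°) = 0.9145.
After N polarizers: T = 0.9145^(N−1). Require T < 0.028 ⇒ N−1 > ln(0.028)/ln(0.9145) = 40.01, so N−1 ≥ 41 and N = 42.
Check: N=42 gives T = 0.02564 < 0.028; N=41 gives T = 0.02804.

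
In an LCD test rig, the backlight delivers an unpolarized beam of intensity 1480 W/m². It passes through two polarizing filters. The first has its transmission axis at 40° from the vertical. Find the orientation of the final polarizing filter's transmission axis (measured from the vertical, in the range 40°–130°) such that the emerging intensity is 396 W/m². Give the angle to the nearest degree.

θ ≈ 83°

Unpolarized light through the first polarizer → I₁ = ½ I₀, now polarized at 40°.
Target fraction: 396 / 1480 W/m² = 0.2676 of I₀.
Need I₂/I₀ = 0.2676, so cos²(θ − 40°) = 0.2676 / 0.5 = 0.5351.
θ − 40° = arccos(√0.5351) = 43.0°, giving θ ≈ 40 + 43.0 = 83.0°.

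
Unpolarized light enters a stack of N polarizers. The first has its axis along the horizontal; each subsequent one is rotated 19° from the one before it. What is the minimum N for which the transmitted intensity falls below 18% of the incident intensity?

N = 11

First polarizer halves the unpolarized light: factor 1/2.
Each further stage multiplies by cos²(19°) = 0.894.
After N polarizers: T = 0.5·0.894^(N−1). Require T < 0.18 ⇒ N−1 > ln(0.18/0.5)/ln(0.894) = 9.12, so N−1 ≥ 10 and N = 11.
Check: N=11 gives T = 0.1631 < 0.18; N=10 gives T = 0.1824.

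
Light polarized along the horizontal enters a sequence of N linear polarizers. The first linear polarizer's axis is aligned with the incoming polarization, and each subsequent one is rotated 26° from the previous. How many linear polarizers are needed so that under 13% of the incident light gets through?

First polarizer is aligned with the polarization: full transmission.
Each further stage multiplies by cos²(26°) = 0.8078.
After N polarizers: T = 0.8078^(N−1). Require T < 0.13 ⇒ N−1 > ln(0.13)/ln(0.8078) = 9.56, so N−1 ≥ 10 and N = 11.
Check: N=11 gives T = 0.1184 < 0.13; N=10 gives T = 0.1465.

N = 11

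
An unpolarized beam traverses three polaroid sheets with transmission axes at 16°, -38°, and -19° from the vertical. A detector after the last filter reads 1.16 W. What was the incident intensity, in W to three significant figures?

I₀ ≈ 7.51 W

Unpolarized light through the first polarizer → I₁ = ½ I₀, now polarized at 16°.
I₂ = I₁ cos²(-38° − 16°) = 0.5 I₀ · cos²(54°) = 0.1727 I₀.
I₃ = I₂ cos²(-19° + 38°) = 0.1727 I₀ · cos²(19°) = 0.1544 I₀.
So 1.16 W = 0.1544 I₀, giving I₀ = 1.16/0.1544 = 7.511 W.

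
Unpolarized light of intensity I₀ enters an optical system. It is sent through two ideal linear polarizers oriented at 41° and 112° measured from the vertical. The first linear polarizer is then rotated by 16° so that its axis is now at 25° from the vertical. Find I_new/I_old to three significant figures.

Before rotation:
Unpolarized light through the first polarizer → I₁ = ½ I₀, now polarized at 41°.
I₂ = I₁ cos²(112° − 41°) = 0.5 I₀ · cos²(71°) = 0.053 I₀.
After rotation:
Unpolarized light through the first polarizer → I₁ = ½ I₀, now polarized at 25°.
I₂ = I₁ cos²(112° − 25°) = 0.5 I₀ · cos²(87°) = 0.00137 I₀.
Ratio = 0.00137 / 0.053 = 0.02584.

I_new/I_old ≈ 0.0258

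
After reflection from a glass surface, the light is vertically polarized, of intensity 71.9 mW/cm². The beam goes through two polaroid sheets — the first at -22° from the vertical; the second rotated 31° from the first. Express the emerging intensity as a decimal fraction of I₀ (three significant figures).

I/I₀ ≈ 0.632

I₁ = 71.9 mW/cm² · cos²(22°) = 61.81 mW/cm².
I₂ = I₁ · cos²(31°) = 61.81 · 0.7347 = 45.41 mW/cm².
Transmitted fraction = 0.6316.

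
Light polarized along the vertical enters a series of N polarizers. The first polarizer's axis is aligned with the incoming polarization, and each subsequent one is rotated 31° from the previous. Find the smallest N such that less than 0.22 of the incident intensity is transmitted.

First polarizer is aligned with the polarization: full transmission.
Each further stage multiplies by cos²(31°) = 0.7347.
After N polarizers: T = 0.7347^(N−1). Require T < 0.22 ⇒ N−1 > ln(0.22)/ln(0.7347) = 4.91, so N−1 ≥ 5 and N = 6.
Check: N=6 gives T = 0.2141 < 0.22; N=5 gives T = 0.2914.

N = 6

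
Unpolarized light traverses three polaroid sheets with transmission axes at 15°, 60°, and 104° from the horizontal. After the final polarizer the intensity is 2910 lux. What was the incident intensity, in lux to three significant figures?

Unpolarized light through the first polarizer → I₁ = ½ I₀, now polarized at 15°.
I₂ = I₁ cos²(60° − 15°) = 0.5 I₀ · cos²(45°) = 0.25 I₀.
I₃ = I₂ cos²(104° − 60°) = 0.25 I₀ · cos²(44°) = 0.1294 I₀.
So 2910 lux = 0.1294 I₀, giving I₀ = 2910/0.1294 = 2.249e+04 lux.

I₀ ≈ 2.25e4 lux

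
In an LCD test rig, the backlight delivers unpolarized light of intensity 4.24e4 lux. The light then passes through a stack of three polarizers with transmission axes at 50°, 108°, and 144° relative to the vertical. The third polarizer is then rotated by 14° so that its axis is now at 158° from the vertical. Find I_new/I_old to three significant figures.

I_new/I_old ≈ 0.631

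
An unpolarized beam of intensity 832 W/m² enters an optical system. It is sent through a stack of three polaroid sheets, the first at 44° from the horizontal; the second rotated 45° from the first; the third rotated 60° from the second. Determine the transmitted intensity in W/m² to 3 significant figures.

I ≈ 52.0 W/m²

Unpolarized light through the first polarizer → I₁ = 832 W/m²/2 = 416 W/m², polarized at 44°.
I₂ = I₁ · cos²(45°) = 416 · 0.5 = 208 W/m².
I₃ = I₂ · cos²(60°) = 208 · 0.25 = 52 W/m².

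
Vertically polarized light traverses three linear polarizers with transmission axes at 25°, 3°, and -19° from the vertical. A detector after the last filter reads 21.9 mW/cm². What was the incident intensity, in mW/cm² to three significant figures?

By Malus's law, I₁ = I₀ cos²(25° − 0°) = I₀ cos²(25°) = 0.8214 I₀.
I₂ = I₁ cos²(3° − 25°) = 0.8214 I₀ · cos²(22°) = 0.7061 I₀.
I₃ = I₂ cos²(-19° − 3°) = 0.7061 I₀ · cos²(22°) = 0.607 I₀.
So 21.9 mW/cm² = 0.607 I₀, giving I₀ = 21.9/0.607 = 36.08 mW/cm².

I₀ ≈ 36.1 mW/cm²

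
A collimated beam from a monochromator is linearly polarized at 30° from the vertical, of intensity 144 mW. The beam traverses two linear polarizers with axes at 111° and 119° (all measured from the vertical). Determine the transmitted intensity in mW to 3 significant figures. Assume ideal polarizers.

I ≈ 3.46 mW

I₁ = 144 mW · cos²(81°) = 3.524 mW.
I₂ = I₁ · cos²(8°) = 3.524 · 0.9806 = 3.456 mW.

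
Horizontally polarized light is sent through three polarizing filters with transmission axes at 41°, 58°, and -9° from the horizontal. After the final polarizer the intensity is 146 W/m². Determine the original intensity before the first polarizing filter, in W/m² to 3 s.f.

I₀ ≈ 1840 W/m²

By Malus's law, I₁ = I₀ cos²(41° − 0°) = I₀ cos²(41°) = 0.5696 I₀.
I₂ = I₁ cos²(58° − 41°) = 0.5696 I₀ · cos²(17°) = 0.5209 I₀.
I₃ = I₂ cos²(-9° − 58°) = 0.5209 I₀ · cos²(67°) = 0.07953 I₀.
So 146 W/m² = 0.07953 I₀, giving I₀ = 146/0.07953 = 1836 W/m².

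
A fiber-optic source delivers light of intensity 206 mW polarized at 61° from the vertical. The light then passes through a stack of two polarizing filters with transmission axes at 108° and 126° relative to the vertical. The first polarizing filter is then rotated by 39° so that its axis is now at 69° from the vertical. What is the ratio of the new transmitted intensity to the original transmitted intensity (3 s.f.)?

I_new/I_old ≈ 0.691

Before rotation:
I₁ = I₀ cos²(108° − 61°) = I₀ cos²(47°) = 0.4651 I₀.
I₂ = I₁ cos²(126° − 108°) = 0.4651 I₀ · cos²(18°) = 0.4207 I₀.
After rotation:
I₁ = I₀ cos²(69° − 61°) = I₀ cos²(8°) = 0.9806 I₀.
I₂ = I₁ cos²(126° − 69°) = 0.9806 I₀ · cos²(57°) = 0.2909 I₀.
Ratio = 0.2909 / 0.4207 = 0.6914.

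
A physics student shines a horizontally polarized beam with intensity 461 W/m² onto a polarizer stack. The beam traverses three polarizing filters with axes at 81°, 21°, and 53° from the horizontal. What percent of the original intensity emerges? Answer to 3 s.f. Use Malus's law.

≈ 0.440%

By Malus's law, I₁ = 461 W/m² · cos²(81°) = 11.28 W/m².
I₂ = I₁ · cos²(60°) = 11.28 · 0.25 = 2.82 W/m².
I₃ = I₂ · cos²(32°) = 2.82 · 0.7192 = 2.028 W/m².
That is 0.44% of the incident intensity.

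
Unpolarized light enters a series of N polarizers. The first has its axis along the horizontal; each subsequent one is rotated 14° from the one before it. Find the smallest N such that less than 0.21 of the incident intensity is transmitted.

N = 16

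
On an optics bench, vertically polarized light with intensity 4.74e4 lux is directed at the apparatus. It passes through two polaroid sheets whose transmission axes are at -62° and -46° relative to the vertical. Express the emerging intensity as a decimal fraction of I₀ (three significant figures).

By Malus's law, I₁ = 4.74e4 lux · cos²(62°) = 1.045e+04 lux.
I₂ = I₁ · cos²(16°) = 1.045e+04 · 0.924 = 9653 lux.
Transmitted fraction = 0.2037.

I/I₀ ≈ 0.204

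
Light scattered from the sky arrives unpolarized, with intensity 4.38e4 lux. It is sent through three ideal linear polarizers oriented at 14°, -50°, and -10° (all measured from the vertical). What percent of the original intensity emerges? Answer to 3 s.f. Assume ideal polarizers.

≈ 5.64%

Unpolarized light through the first polarizer → I₁ = 4.38e4 lux/2 = 2.19e+04 lux, polarized at 14°.
I₂ = I₁ · cos²(64°) = 2.19e+04 · 0.1922 = 4209 lux.
I₃ = I₂ · cos²(40°) = 4209 · 0.5868 = 2470 lux.
That is 5.638% of the incident intensity.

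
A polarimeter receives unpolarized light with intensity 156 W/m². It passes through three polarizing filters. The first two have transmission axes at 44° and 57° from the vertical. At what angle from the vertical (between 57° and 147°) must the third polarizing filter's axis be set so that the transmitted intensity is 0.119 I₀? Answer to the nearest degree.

θ ≈ 117°

Unpolarized light through the first polarizer → I₁ = ½ I₀, now polarized at 44°.
I₂ = I₁ cos²(57° − 44°) = 0.5 I₀ · cos²(13°) = 0.4747 I₀.
Need I₃/I₀ = 0.119, so cos²(θ − 57°) = 0.119 / 0.4747 = 0.2507.
θ − 57° = arccos(√0.2507) = 60.0°, giving θ ≈ 57 + 60.0 = 117.0°.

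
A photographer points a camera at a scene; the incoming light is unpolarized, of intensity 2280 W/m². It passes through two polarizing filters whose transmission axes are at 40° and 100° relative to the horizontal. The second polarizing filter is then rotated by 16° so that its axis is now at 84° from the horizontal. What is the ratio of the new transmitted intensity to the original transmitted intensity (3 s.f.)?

Before rotation:
Unpolarized light through the first polarizer → I₁ = ½ I₀, now polarized at 40°.
I₂ = I₁ cos²(100° − 40°) = 0.5 I₀ · cos²(60°) = 0.125 I₀.
After rotation:
Unpolarized light through the first polarizer → I₁ = ½ I₀, now polarized at 40°.
I₂ = I₁ cos²(84° − 40°) = 0.5 I₀ · cos²(44°) = 0.2587 I₀.
Ratio = 0.2587 / 0.125 = 2.07.

I_new/I_old ≈ 2.07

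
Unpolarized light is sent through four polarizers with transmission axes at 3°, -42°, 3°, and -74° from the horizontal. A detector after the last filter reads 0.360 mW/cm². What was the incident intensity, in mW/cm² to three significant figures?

Unpolarized light through the first polarizer → I₁ = ½ I₀, now polarized at 3°.
I₂ = I₁ cos²(-42° − 3°) = 0.5 I₀ · cos²(45°) = 0.25 I₀.
I₃ = I₂ cos²(3° + 42°) = 0.25 I₀ · cos²(45°) = 0.125 I₀.
I₄ = I₃ cos²(-74° − 3°) = 0.125 I₀ · cos²(77°) = 0.006325 I₀.
So 0.360 mW/cm² = 0.006325 I₀, giving I₀ = 0.360/0.006325 = 56.91 mW/cm².

I₀ ≈ 56.9 mW/cm²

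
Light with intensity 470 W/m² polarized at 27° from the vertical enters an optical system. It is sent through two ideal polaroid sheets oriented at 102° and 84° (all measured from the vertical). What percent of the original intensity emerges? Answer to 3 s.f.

By Malus's law, I₁ = 470 W/m² · cos²(75°) = 31.48 W/m².
I₂ = I₁ · cos²(18°) = 31.48 · 0.9045 = 28.48 W/m².
That is 6.059% of the incident intensity.

≈ 6.06%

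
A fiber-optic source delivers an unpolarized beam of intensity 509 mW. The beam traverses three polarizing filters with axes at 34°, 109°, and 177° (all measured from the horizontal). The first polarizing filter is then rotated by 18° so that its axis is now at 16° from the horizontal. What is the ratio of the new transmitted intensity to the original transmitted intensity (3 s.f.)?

Before rotation:
Unpolarized light through the first polarizer → I₁ = ½ I₀, now polarized at 34°.
I₂ = I₁ cos²(109° − 34°) = 0.5 I₀ · cos²(75°) = 0.03349 I₀.
I₃ = I₂ cos²(177° − 109°) = 0.03349 I₀ · cos²(68°) = 0.0047 I₀.
After rotation:
Unpolarized light through the first polarizer → I₁ = ½ I₀, now polarized at 16°.
Angle between axes 1 and 2: 87°. I₂ = 0.5 I₀ · cos²(87°) = 0.00137 I₀.
I₃ = I₂ cos²(177° − 109°) = 0.00137 I₀ · cos²(68°) = 0.0001922 I₀.
Ratio = 0.0001922 / 0.0047 = 0.04089.

I_new/I_old ≈ 0.0409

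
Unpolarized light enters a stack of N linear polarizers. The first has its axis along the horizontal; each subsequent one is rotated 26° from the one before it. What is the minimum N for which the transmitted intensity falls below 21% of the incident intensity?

N = 6

First polarizer halves the unpolarized light: factor 1/2.
Each further stage multiplies by cos²(26°) = 0.8078.
After N polarizers: T = 0.5·0.8078^(N−1). Require T < 0.21 ⇒ N−1 > ln(0.21/0.5)/ln(0.8078) = 4.07, so N−1 ≥ 5 and N = 6.
Check: N=6 gives T = 0.172 < 0.21; N=5 gives T = 0.2129.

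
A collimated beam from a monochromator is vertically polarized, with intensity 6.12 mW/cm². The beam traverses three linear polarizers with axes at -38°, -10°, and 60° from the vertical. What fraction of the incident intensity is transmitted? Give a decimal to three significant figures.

I₁ = 6.12 mW/cm² · cos²(38°) = 3.8 mW/cm².
I₂ = I₁ · cos²(28°) = 3.8 · 0.7796 = 2.963 mW/cm².
I₃ = I₂ · cos²(70°) = 2.963 · 0.117 = 0.3466 mW/cm².
Transmitted fraction = 0.05663.

I/I₀ ≈ 0.0566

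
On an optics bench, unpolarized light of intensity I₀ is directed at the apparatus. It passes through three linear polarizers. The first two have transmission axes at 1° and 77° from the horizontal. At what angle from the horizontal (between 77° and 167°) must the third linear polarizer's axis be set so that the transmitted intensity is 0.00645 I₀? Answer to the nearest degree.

Unpolarized light through the first polarizer → I₁ = ½ I₀, now polarized at 1°.
I₂ = I₁ cos²(77° − 1°) = 0.5 I₀ · cos²(76°) = 0.02926 I₀.
Need I₃/I₀ = 0.00645, so cos²(θ − 77°) = 0.00645 / 0.02926 = 0.2204.
θ − 77° = arccos(√0.2204) = 62.0°, giving θ ≈ 77 + 62.0 = 139.0°.

θ ≈ 139°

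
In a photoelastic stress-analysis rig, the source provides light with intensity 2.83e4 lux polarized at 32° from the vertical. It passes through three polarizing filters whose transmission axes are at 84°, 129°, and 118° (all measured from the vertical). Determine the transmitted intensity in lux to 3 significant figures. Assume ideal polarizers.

I ≈ 5170 lux

I₁ = 2.83e4 lux · cos²(52°) = 1.073e+04 lux.
I₂ = I₁ · cos²(45°) = 1.073e+04 · 0.5 = 5363 lux.
I₃ = I₂ · cos²(11°) = 5363 · 0.9636 = 5168 lux.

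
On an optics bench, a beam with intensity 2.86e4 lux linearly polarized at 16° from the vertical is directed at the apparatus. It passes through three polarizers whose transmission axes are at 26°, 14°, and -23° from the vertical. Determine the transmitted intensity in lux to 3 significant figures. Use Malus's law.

By Malus's law, I₁ = 2.86e4 lux · cos²(10°) = 2.774e+04 lux.
I₂ = I₁ · cos²(12°) = 2.774e+04 · 0.9568 = 2.654e+04 lux.
I₃ = I₂ · cos²(37°) = 2.654e+04 · 0.6378 = 1.693e+04 lux.

I ≈ 1.69e4 lux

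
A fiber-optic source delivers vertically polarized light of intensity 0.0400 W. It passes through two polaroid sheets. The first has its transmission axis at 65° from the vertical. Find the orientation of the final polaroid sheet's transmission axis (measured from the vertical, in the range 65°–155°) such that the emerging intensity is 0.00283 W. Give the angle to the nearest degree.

I₁ = I₀ cos²(65° − 0°) = I₀ cos²(65°) = 0.1786 I₀.
Target fraction: 0.00283 / 0.0400 W = 0.07075 of I₀.
Need I₂/I₀ = 0.07075, so cos²(θ − 65°) = 0.07075 / 0.1786 = 0.3961.
θ − 65° = arccos(√0.3961) = 51.0°, giving θ ≈ 65 + 51.0 = 116.0°.

θ ≈ 116°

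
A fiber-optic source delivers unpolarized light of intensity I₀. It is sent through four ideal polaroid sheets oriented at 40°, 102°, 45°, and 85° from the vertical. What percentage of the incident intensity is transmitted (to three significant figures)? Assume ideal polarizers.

≈ 1.92%

Unpolarized light through the first polarizer → I₁ = ½ I₀, now polarized at 40°.
I₂ = I₁ cos²(102° − 40°) = 0.5 I₀ · cos²(62°) = 0.1102 I₀.
I₃ = I₂ cos²(45° − 102°) = 0.1102 I₀ · cos²(57°) = 0.03269 I₀.
I₄ = I₃ cos²(85° − 45°) = 0.03269 I₀ · cos²(40°) = 0.01918 I₀.
That is 1.918% of the incident intensity.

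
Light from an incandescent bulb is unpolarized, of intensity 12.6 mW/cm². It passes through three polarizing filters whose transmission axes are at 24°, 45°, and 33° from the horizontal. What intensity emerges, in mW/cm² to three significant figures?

Unpolarized light through the first polarizer → I₁ = 12.6 mW/cm²/2 = 6.3 mW/cm², polarized at 24°.
I₂ = I₁ · cos²(21°) = 6.3 · 0.8716 = 5.491 mW/cm².
I₃ = I₂ · cos²(12°) = 5.491 · 0.9568 = 5.254 mW/cm².

I ≈ 5.25 mW/cm²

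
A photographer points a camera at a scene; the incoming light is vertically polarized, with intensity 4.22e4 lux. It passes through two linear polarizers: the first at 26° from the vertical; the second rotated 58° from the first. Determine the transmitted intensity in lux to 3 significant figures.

I ≈ 9570 lux

I₁ = 4.22e4 lux · cos²(26°) = 3.409e+04 lux.
I₂ = I₁ · cos²(58°) = 3.409e+04 · 0.2808 = 9573 lux.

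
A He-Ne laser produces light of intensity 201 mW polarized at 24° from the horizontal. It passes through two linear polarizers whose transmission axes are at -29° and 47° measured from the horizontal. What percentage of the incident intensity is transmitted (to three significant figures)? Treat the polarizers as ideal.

≈ 2.12%

I₁ = 201 mW · cos²(53°) = 72.8 mW.
I₂ = I₁ · cos²(76°) = 72.8 · 0.05853 = 4.261 mW.
That is 2.12% of the incident intensity.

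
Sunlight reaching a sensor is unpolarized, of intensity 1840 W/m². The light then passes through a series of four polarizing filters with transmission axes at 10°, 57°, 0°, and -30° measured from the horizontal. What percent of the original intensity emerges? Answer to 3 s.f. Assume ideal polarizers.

≈ 5.17%

Unpolarized light through the first polarizer → I₁ = 1840 W/m²/2 = 920 W/m², polarized at 10°.
I₂ = I₁ · cos²(47°) = 920 · 0.4651 = 427.9 W/m².
I₃ = I₂ · cos²(57°) = 427.9 · 0.2966 = 126.9 W/m².
I₄ = I₃ · cos²(30°) = 126.9 · 0.75 = 95.2 W/m².
That is 5.174% of the incident intensity.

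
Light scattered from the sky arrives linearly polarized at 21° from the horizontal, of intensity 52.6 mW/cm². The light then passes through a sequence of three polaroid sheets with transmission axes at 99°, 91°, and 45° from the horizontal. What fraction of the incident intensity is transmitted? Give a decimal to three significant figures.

I₁ = 52.6 mW/cm² · cos²(78°) = 2.274 mW/cm².
I₂ = I₁ · cos²(8°) = 2.274 · 0.9806 = 2.23 mW/cm².
I₃ = I₂ · cos²(46°) = 2.23 · 0.4826 = 1.076 mW/cm².
Transmitted fraction = 0.02046.

I/I₀ ≈ 0.0205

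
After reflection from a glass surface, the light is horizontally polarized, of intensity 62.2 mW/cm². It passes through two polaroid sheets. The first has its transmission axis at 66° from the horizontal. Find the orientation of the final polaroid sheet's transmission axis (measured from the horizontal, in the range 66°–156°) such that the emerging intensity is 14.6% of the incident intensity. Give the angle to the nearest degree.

I₁ = I₀ cos²(66° − 0°) = I₀ cos²(66°) = 0.1654 I₀.
Need I₂/I₀ = 0.146, so cos²(θ − 66°) = 0.146 / 0.1654 = 0.8825.
θ − 66° = arccos(√0.8825) = 20.0°, giving θ ≈ 66 + 20.0 = 86.0°.

θ ≈ 86°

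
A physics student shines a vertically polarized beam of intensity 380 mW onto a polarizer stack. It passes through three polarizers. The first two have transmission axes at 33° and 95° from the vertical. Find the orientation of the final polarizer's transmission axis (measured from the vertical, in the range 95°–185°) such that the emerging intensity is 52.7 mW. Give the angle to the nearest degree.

I₁ = I₀ cos²(33° − 0°) = I₀ cos²(33°) = 0.7034 I₀.
I₂ = I₁ cos²(95° − 33°) = 0.7034 I₀ · cos²(62°) = 0.155 I₀.
Target fraction: 52.7 / 380 mW = 0.1387 of I₀.
Need I₃/I₀ = 0.1387, so cos²(θ − 95°) = 0.1387 / 0.155 = 0.8946.
θ − 95° = arccos(√0.8946) = 18.9°, giving θ ≈ 95 + 18.9 = 113.9°.

θ ≈ 114°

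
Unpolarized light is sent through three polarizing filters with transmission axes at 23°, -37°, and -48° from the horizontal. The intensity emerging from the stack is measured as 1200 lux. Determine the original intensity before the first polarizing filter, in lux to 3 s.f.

Unpolarized light through the first polarizer → I₁ = ½ I₀, now polarized at 23°.
I₂ = I₁ cos²(-37° − 23°) = 0.5 I₀ · cos²(60°) = 0.125 I₀.
I₃ = I₂ cos²(-48° + 37°) = 0.125 I₀ · cos²(11°) = 0.1204 I₀.
So 1200 lux = 0.1204 I₀, giving I₀ = 1200/0.1204 = 9963 lux.

I₀ ≈ 9960 lux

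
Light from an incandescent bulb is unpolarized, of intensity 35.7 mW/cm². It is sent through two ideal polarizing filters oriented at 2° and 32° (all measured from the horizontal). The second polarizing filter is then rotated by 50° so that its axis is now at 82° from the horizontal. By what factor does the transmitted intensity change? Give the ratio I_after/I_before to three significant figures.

Before rotation:
Unpolarized light through the first polarizer → I₁ = ½ I₀, now polarized at 2°.
I₂ = I₁ cos²(32° − 2°) = 0.5 I₀ · cos²(30°) = 0.375 I₀.
After rotation:
Unpolarized light through the first polarizer → I₁ = ½ I₀, now polarized at 2°.
I₂ = I₁ cos²(82° − 2°) = 0.5 I₀ · cos²(80°) = 0.01508 I₀.
Ratio = 0.01508 / 0.375 = 0.0402.

I_new/I_old ≈ 0.0402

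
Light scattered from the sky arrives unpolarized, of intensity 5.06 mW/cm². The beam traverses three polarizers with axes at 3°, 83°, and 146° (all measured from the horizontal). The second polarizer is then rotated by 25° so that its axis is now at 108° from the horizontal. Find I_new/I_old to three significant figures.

Before rotation:
Unpolarized light through the first polarizer → I₁ = ½ I₀, now polarized at 3°.
I₂ = I₁ cos²(83° − 3°) = 0.5 I₀ · cos²(80°) = 0.01508 I₀.
I₃ = I₂ cos²(146° − 83°) = 0.01508 I₀ · cos²(63°) = 0.003107 I₀.
After rotation:
Unpolarized light through the first polarizer → I₁ = ½ I₀, now polarized at 3°.
Angle between axes 1 and 2: 75°. I₂ = 0.5 I₀ · cos²(75°) = 0.03349 I₀.
I₃ = I₂ cos²(146° − 108°) = 0.03349 I₀ · cos²(38°) = 0.0208 I₀.
Ratio = 0.0208 / 0.003107 = 6.693.

I_new/I_old ≈ 6.69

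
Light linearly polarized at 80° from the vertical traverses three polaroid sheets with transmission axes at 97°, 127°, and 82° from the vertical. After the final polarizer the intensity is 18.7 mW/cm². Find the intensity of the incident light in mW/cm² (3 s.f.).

I₁ = I₀ cos²(97° − 80°) = I₀ cos²(17°) = 0.9145 I₀.
I₂ = I₁ cos²(127° − 97°) = 0.9145 I₀ · cos²(30°) = 0.6859 I₀.
I₃ = I₂ cos²(82° − 127°) = 0.6859 I₀ · cos²(45°) = 0.3429 I₀.
So 18.7 mW/cm² = 0.3429 I₀, giving I₀ = 18.7/0.3429 = 54.53 mW/cm².

I₀ ≈ 54.5 mW/cm²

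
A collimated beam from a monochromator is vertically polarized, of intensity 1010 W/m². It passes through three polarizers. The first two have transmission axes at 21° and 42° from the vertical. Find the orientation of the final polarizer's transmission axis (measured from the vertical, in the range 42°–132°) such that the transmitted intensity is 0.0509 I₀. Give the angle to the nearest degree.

I₁ = I₀ cos²(21° − 0°) = I₀ cos²(21°) = 0.8716 I₀.
I₂ = I₁ cos²(42° − 21°) = 0.8716 I₀ · cos²(21°) = 0.7596 I₀.
Need I₃/I₀ = 0.0509, so cos²(θ − 42°) = 0.0509 / 0.7596 = 0.06701.
θ − 42° = arccos(√0.06701) = 75.0°, giving θ ≈ 42 + 75.0 = 117.0°.

θ ≈ 117°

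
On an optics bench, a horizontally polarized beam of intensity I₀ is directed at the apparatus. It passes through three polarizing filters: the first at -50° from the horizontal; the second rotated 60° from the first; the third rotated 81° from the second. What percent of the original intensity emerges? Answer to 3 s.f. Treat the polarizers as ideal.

≈ 0.253%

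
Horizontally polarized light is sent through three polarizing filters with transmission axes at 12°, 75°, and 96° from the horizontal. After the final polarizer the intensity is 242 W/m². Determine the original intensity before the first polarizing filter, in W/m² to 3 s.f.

I₀ ≈ 1410 W/m²

By Malus's law, I₁ = I₀ cos²(12° − 0°) = I₀ cos²(12°) = 0.9568 I₀.
I₂ = I₁ cos²(75° − 12°) = 0.9568 I₀ · cos²(63°) = 0.1972 I₀.
I₃ = I₂ cos²(96° − 75°) = 0.1972 I₀ · cos²(21°) = 0.1719 I₀.
So 242 W/m² = 0.1719 I₀, giving I₀ = 242/0.1719 = 1408 W/m².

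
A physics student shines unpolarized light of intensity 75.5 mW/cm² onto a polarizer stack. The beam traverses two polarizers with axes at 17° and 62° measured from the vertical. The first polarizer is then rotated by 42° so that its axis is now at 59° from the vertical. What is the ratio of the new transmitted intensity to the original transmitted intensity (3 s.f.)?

I_new/I_old ≈ 1.99

Before rotation:
Unpolarized light through the first polarizer → I₁ = ½ I₀, now polarized at 17°.
I₂ = I₁ cos²(62° − 17°) = 0.5 I₀ · cos²(45°) = 0.25 I₀.
After rotation:
Unpolarized light through the first polarizer → I₁ = ½ I₀, now polarized at 59°.
I₂ = I₁ cos²(62° − 59°) = 0.5 I₀ · cos²(3°) = 0.4986 I₀.
Ratio = 0.4986 / 0.25 = 1.995.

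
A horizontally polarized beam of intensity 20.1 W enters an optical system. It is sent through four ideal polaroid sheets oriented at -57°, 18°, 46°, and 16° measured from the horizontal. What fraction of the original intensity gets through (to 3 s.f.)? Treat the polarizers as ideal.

I/I₀ ≈ 0.0116

I₁ = 20.1 W · cos²(57°) = 5.962 W.
I₂ = I₁ · cos²(75°) = 5.962 · 0.06699 = 0.3994 W.
I₃ = I₂ · cos²(28°) = 0.3994 · 0.7796 = 0.3114 W.
I₄ = I₃ · cos²(30°) = 0.3114 · 0.75 = 0.2335 W.
Transmitted fraction = 0.01162.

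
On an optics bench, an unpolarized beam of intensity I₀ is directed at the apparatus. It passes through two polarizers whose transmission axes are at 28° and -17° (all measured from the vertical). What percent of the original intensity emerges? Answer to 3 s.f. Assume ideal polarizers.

Unpolarized light through the first polarizer → I₁ = ½ I₀, now polarized at 28°.
I₂ = I₁ cos²(-17° − 28°) = 0.5 I₀ · cos²(45°) = 0.25 I₀.
That is 25% of the incident intensity.

≈ 25.0%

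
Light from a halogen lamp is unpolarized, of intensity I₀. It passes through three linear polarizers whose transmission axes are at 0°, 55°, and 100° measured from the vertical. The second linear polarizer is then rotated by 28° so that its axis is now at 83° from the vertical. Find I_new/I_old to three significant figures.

Before rotation:
Unpolarized light through the first polarizer → I₁ = ½ I₀, now polarized at 0°.
I₂ = I₁ cos²(55° − 0°) = 0.5 I₀ · cos²(55°) = 0.1645 I₀.
I₃ = I₂ cos²(100° − 55°) = 0.1645 I₀ · cos²(45°) = 0.08225 I₀.
After rotation:
Unpolarized light through the first polarizer → I₁ = ½ I₀, now polarized at 0°.
I₂ = I₁ cos²(83° − 0°) = 0.5 I₀ · cos²(83°) = 0.007426 I₀.
I₃ = I₂ cos²(100° − 83°) = 0.007426 I₀ · cos²(17°) = 0.006791 I₀.
Ratio = 0.006791 / 0.08225 = 0.08257.

I_new/I_old ≈ 0.0826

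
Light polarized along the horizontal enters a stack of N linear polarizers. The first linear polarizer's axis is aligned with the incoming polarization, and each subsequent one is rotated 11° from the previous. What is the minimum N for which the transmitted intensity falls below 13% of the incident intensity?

First polarizer is aligned with the polarization: full transmission.
Each further stage multiplies by cos²(11°) = 0.9636.
After N polarizers: T = 0.9636^(N−1). Require T < 0.13 ⇒ N−1 > ln(0.13)/ln(0.9636) = 55.01, so N−1 ≥ 56 and N = 57.
Check: N=57 gives T = 0.1253 < 0.13; N=56 gives T = 0.1301.

N = 57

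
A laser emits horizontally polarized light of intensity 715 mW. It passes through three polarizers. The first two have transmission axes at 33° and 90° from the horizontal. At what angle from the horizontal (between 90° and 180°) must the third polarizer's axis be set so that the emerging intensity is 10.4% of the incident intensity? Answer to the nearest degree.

By Malus's law, I₁ = I₀ cos²(33° − 0°) = I₀ cos²(33°) = 0.7034 I₀.
I₂ = I₁ cos²(90° − 33°) = 0.7034 I₀ · cos²(57°) = 0.2086 I₀.
Need I₃/I₀ = 0.104, so cos²(θ − 90°) = 0.104 / 0.2086 = 0.4985.
θ − 90° = arccos(√0.4985) = 45.1°, giving θ ≈ 90 + 45.1 = 135.1°.

θ ≈ 135°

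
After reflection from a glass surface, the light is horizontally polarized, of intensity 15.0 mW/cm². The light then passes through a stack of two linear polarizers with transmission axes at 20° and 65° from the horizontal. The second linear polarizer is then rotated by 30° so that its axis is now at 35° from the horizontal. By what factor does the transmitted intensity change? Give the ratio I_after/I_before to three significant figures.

I_new/I_old ≈ 1.87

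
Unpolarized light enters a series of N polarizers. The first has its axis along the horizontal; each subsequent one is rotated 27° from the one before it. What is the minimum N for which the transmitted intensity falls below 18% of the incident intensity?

N = 6

First polarizer halves the unpolarized light: factor 1/2.
Each further stage multiplies by cos²(27°) = 0.7939.
After N polarizers: T = 0.5·0.7939^(N−1). Require T < 0.18 ⇒ N−1 > ln(0.18/0.5)/ln(0.7939) = 4.43, so N−1 ≥ 5 and N = 6.
Check: N=6 gives T = 0.1577 < 0.18; N=5 gives T = 0.1986.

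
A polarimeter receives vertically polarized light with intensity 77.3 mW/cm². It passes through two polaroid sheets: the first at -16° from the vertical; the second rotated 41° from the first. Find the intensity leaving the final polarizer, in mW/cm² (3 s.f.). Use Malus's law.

I ≈ 40.7 mW/cm²

By Malus's law, I₁ = 77.3 mW/cm² · cos²(16°) = 71.43 mW/cm².
I₂ = I₁ · cos²(41°) = 71.43 · 0.5696 = 40.68 mW/cm².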